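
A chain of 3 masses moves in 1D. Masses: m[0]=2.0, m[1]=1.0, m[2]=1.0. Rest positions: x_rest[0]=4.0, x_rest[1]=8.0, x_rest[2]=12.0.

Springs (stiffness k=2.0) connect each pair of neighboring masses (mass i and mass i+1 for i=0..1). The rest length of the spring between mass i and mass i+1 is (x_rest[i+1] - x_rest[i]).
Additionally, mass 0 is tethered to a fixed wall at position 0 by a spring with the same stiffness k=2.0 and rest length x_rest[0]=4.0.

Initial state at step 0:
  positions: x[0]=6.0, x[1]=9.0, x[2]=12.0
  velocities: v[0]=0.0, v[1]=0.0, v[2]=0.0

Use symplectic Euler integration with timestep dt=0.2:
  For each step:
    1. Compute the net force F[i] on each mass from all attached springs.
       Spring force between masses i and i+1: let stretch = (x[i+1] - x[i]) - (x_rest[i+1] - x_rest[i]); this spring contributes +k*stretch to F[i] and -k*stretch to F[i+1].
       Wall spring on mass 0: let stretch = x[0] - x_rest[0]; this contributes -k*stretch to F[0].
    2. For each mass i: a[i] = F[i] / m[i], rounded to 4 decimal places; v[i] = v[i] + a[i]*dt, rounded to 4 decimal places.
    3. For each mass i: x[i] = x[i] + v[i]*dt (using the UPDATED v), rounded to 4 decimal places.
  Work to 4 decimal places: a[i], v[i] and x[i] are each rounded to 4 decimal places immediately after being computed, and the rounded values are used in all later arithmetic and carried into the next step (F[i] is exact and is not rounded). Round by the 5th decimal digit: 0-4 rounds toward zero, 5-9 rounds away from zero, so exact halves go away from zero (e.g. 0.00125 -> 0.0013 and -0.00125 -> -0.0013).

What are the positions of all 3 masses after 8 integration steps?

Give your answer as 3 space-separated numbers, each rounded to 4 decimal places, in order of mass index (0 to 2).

Step 0: x=[6.0000 9.0000 12.0000] v=[0.0000 0.0000 0.0000]
Step 1: x=[5.8800 9.0000 12.0800] v=[-0.6000 0.0000 0.4000]
Step 2: x=[5.6496 8.9968 12.2336] v=[-1.1520 -0.0160 0.7680]
Step 3: x=[5.3271 8.9848 12.4483] v=[-1.6125 -0.0602 1.0733]
Step 4: x=[4.9378 8.9572 12.7059] v=[-1.9464 -0.1379 1.2879]
Step 5: x=[4.5118 8.9080 12.9836] v=[-2.1301 -0.2462 1.3884]
Step 6: x=[4.0812 8.8331 13.2552] v=[-2.1532 -0.3744 1.3582]
Step 7: x=[3.6774 8.7318 13.4931] v=[-2.0191 -0.5063 1.1894]
Step 8: x=[3.3287 8.6071 13.6701] v=[-1.7437 -0.6235 0.8849]

Answer: 3.3287 8.6071 13.6701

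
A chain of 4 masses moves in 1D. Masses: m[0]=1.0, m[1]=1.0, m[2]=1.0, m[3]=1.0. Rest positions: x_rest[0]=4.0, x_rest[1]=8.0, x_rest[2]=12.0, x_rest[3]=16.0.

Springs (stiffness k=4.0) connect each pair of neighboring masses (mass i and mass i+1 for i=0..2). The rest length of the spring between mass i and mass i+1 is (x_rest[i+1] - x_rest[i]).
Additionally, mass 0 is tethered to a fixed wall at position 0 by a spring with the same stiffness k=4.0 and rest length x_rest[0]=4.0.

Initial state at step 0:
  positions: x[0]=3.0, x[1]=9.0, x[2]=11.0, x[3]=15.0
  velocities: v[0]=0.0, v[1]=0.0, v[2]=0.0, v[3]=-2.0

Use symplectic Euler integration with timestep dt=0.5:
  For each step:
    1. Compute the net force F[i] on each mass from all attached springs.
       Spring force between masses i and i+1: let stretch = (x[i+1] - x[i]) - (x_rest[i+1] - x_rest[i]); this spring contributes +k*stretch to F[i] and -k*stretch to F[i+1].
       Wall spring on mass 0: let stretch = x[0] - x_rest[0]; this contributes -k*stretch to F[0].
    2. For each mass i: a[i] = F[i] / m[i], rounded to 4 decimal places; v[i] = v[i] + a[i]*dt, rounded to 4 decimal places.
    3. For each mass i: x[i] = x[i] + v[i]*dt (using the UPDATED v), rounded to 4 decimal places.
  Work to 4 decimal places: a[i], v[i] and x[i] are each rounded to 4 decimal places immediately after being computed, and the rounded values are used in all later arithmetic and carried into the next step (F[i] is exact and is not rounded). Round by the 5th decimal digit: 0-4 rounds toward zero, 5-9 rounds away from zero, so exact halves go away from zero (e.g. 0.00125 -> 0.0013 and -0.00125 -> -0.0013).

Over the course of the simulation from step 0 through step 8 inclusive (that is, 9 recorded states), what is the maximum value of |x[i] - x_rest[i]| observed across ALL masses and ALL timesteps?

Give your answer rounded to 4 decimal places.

Step 0: x=[3.0000 9.0000 11.0000 15.0000] v=[0.0000 0.0000 0.0000 -2.0000]
Step 1: x=[6.0000 5.0000 13.0000 14.0000] v=[6.0000 -8.0000 4.0000 -2.0000]
Step 2: x=[2.0000 10.0000 8.0000 16.0000] v=[-8.0000 10.0000 -10.0000 4.0000]
Step 3: x=[4.0000 5.0000 13.0000 14.0000] v=[4.0000 -10.0000 10.0000 -4.0000]
Step 4: x=[3.0000 7.0000 11.0000 15.0000] v=[-2.0000 4.0000 -4.0000 2.0000]
Step 5: x=[3.0000 9.0000 9.0000 16.0000] v=[0.0000 4.0000 -4.0000 2.0000]
Step 6: x=[6.0000 5.0000 14.0000 14.0000] v=[6.0000 -8.0000 10.0000 -4.0000]
Step 7: x=[2.0000 11.0000 10.0000 16.0000] v=[-8.0000 12.0000 -8.0000 4.0000]
Step 8: x=[5.0000 7.0000 13.0000 16.0000] v=[6.0000 -8.0000 6.0000 0.0000]
Max displacement = 4.0000

Answer: 4.0000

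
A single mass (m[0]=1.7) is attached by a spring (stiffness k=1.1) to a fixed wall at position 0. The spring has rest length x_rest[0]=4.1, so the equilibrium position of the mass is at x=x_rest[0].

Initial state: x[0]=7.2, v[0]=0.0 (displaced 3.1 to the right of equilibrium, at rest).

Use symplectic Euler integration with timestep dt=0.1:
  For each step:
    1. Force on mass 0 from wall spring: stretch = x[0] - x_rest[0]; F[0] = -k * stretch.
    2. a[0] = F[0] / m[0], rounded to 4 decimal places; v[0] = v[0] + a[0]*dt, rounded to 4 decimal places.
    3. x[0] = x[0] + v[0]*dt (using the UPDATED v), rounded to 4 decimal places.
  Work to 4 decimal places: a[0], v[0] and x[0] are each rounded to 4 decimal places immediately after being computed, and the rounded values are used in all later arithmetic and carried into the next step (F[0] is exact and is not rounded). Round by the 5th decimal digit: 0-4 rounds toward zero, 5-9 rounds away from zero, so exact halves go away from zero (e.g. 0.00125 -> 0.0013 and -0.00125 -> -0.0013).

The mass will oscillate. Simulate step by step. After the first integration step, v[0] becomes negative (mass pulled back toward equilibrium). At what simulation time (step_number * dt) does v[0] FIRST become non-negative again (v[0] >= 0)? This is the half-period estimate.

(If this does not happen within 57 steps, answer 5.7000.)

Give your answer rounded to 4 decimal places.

Answer: 4.0000

Derivation:
Step 0: x=[7.2000] v=[0.0000]
Step 1: x=[7.1799] v=[-0.2006]
Step 2: x=[7.1399] v=[-0.3999]
Step 3: x=[7.0802] v=[-0.5966]
Step 4: x=[7.0013] v=[-0.7894]
Step 5: x=[6.9036] v=[-0.9771]
Step 6: x=[6.7878] v=[-1.1585]
Step 7: x=[6.6546] v=[-1.3324]
Step 8: x=[6.5048] v=[-1.4977]
Step 9: x=[6.3395] v=[-1.6533]
Step 10: x=[6.1597] v=[-1.7982]
Step 11: x=[5.9666] v=[-1.9315]
Step 12: x=[5.7614] v=[-2.0523]
Step 13: x=[5.5454] v=[-2.1598]
Step 14: x=[5.3201] v=[-2.2533]
Step 15: x=[5.0869] v=[-2.3323]
Step 16: x=[4.8473] v=[-2.3962]
Step 17: x=[4.6028] v=[-2.4446]
Step 18: x=[4.3551] v=[-2.4771]
Step 19: x=[4.1057] v=[-2.4936]
Step 20: x=[3.8563] v=[-2.4940]
Step 21: x=[3.6085] v=[-2.4782]
Step 22: x=[3.3639] v=[-2.4464]
Step 23: x=[3.1240] v=[-2.3988]
Step 24: x=[2.8904] v=[-2.3357]
Step 25: x=[2.6647] v=[-2.2574]
Step 26: x=[2.4483] v=[-2.1645]
Step 27: x=[2.2425] v=[-2.0576]
Step 28: x=[2.0488] v=[-1.9374]
Step 29: x=[1.8683] v=[-1.8047]
Step 30: x=[1.7023] v=[-1.6603]
Step 31: x=[1.5518] v=[-1.5052]
Step 32: x=[1.4178] v=[-1.3403]
Step 33: x=[1.3011] v=[-1.1668]
Step 34: x=[1.2025] v=[-0.9857]
Step 35: x=[1.1227] v=[-0.7982]
Step 36: x=[1.0621] v=[-0.6056]
Step 37: x=[1.0212] v=[-0.4090]
Step 38: x=[1.0002] v=[-0.2098]
Step 39: x=[0.9993] v=[-0.0092]
Step 40: x=[1.0184] v=[0.1914]
First v>=0 after going negative at step 40, time=4.0000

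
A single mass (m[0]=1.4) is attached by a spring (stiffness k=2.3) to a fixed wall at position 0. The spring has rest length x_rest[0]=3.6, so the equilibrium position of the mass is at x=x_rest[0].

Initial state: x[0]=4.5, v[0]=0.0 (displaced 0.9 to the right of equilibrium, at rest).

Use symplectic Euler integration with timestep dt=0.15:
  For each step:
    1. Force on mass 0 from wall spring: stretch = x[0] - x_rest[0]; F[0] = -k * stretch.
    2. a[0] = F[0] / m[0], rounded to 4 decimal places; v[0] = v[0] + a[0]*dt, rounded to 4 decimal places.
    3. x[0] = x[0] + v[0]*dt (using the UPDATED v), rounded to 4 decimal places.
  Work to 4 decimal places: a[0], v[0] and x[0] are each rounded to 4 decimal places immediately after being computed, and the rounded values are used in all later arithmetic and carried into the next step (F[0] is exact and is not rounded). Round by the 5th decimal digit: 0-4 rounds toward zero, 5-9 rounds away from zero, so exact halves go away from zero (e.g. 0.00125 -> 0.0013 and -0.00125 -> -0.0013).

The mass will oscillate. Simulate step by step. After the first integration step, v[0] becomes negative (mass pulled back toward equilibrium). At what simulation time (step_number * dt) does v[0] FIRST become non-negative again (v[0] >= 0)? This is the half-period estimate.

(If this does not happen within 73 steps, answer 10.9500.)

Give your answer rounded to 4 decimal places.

Step 0: x=[4.5000] v=[0.0000]
Step 1: x=[4.4667] v=[-0.2218]
Step 2: x=[4.4014] v=[-0.4354]
Step 3: x=[4.3065] v=[-0.6329]
Step 4: x=[4.1855] v=[-0.8070]
Step 5: x=[4.0428] v=[-0.9513]
Step 6: x=[3.8837] v=[-1.0604]
Step 7: x=[3.7142] v=[-1.1303]
Step 8: x=[3.5404] v=[-1.1584]
Step 9: x=[3.3688] v=[-1.1437]
Step 10: x=[3.2058] v=[-1.0867]
Step 11: x=[3.0574] v=[-0.9896]
Step 12: x=[2.9290] v=[-0.8559]
Step 13: x=[2.8254] v=[-0.6905]
Step 14: x=[2.7505] v=[-0.4996]
Step 15: x=[2.7070] v=[-0.2903]
Step 16: x=[2.6965] v=[-0.0702]
Step 17: x=[2.7194] v=[0.1524]
First v>=0 after going negative at step 17, time=2.5500

Answer: 2.5500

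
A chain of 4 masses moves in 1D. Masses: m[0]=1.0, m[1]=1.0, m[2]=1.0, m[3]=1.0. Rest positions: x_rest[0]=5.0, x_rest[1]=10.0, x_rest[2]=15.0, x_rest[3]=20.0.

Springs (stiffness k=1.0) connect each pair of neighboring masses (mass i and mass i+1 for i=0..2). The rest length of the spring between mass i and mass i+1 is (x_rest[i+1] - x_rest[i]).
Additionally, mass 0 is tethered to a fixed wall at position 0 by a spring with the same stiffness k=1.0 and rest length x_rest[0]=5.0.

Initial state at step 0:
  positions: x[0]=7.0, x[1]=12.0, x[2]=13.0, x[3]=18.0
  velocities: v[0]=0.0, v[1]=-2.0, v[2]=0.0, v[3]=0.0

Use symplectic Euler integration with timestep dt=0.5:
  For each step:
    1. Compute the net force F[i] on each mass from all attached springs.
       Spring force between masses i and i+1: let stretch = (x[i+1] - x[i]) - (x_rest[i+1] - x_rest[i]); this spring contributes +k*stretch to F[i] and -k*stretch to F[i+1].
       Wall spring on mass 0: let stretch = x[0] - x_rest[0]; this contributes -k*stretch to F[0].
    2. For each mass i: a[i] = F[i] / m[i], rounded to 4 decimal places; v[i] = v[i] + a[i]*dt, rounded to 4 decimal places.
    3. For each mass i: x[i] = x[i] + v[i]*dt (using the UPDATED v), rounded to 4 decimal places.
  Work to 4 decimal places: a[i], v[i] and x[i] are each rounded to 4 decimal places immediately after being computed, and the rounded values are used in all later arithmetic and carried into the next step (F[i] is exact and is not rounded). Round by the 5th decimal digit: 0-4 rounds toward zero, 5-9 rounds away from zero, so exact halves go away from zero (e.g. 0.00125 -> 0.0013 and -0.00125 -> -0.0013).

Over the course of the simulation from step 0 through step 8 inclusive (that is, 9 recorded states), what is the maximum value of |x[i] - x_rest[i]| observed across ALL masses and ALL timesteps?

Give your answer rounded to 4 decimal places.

Step 0: x=[7.0000 12.0000 13.0000 18.0000] v=[0.0000 -2.0000 0.0000 0.0000]
Step 1: x=[6.5000 10.0000 14.0000 18.0000] v=[-1.0000 -4.0000 2.0000 0.0000]
Step 2: x=[5.2500 8.1250 15.0000 18.2500] v=[-2.5000 -3.7500 2.0000 0.5000]
Step 3: x=[3.4063 7.2500 15.0938 18.9375] v=[-3.6875 -1.7500 0.1875 1.3750]
Step 4: x=[1.6719 7.3751 14.1875 19.9141] v=[-3.4688 0.2501 -1.8126 1.9532]
Step 5: x=[0.9453 7.7775 13.0098 20.7091] v=[-1.4532 0.8047 -2.3555 1.5899]
Step 6: x=[1.6905 7.7799 12.4488 20.8293] v=[1.4903 0.0048 -1.1220 0.2403]
Step 7: x=[3.5354 7.4272 12.8157 20.1043] v=[3.6898 -0.7055 0.7338 -1.4500]
Step 8: x=[5.4694 7.4487 13.6577 18.8072] v=[3.8680 0.0429 1.6839 -2.5943]
Max displacement = 4.0547

Answer: 4.0547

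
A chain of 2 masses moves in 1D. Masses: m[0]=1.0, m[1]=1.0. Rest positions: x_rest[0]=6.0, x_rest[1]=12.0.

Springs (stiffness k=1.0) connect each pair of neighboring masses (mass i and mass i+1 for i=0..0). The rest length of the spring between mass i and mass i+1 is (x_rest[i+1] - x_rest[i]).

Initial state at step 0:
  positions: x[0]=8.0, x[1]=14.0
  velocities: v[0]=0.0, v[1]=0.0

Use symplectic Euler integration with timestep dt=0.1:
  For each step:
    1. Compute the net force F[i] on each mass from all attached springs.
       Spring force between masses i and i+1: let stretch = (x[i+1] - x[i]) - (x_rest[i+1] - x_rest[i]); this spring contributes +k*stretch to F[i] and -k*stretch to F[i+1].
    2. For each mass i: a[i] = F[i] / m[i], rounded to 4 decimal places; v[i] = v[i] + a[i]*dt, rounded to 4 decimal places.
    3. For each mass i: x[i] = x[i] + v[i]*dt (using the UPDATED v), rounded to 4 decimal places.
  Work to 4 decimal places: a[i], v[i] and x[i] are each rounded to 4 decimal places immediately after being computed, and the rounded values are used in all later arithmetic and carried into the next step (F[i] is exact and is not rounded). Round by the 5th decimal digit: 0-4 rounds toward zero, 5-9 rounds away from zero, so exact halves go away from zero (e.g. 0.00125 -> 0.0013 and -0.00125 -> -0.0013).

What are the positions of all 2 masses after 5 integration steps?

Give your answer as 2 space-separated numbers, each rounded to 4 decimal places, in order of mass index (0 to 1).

Step 0: x=[8.0000 14.0000] v=[0.0000 0.0000]
Step 1: x=[8.0000 14.0000] v=[0.0000 0.0000]
Step 2: x=[8.0000 14.0000] v=[0.0000 0.0000]
Step 3: x=[8.0000 14.0000] v=[0.0000 0.0000]
Step 4: x=[8.0000 14.0000] v=[0.0000 0.0000]
Step 5: x=[8.0000 14.0000] v=[0.0000 0.0000]

Answer: 8.0000 14.0000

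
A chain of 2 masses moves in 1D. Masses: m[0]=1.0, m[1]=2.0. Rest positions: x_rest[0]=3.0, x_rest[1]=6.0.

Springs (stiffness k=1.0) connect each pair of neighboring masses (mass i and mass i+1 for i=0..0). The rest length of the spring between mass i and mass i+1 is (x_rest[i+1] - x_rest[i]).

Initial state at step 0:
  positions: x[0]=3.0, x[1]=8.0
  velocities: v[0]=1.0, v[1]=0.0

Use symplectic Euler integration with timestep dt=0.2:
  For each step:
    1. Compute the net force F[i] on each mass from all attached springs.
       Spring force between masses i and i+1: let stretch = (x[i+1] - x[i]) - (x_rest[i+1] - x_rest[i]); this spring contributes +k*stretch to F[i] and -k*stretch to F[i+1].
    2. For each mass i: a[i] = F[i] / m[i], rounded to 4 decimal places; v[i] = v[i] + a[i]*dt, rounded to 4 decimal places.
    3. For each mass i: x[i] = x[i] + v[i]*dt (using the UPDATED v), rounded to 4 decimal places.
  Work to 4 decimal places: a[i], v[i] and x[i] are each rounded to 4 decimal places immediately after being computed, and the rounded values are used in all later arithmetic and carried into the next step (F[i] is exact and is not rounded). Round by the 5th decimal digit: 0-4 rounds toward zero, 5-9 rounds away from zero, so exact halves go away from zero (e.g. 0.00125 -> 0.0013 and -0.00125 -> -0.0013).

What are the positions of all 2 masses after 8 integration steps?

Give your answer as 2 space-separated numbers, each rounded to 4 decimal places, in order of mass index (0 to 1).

Step 0: x=[3.0000 8.0000] v=[1.0000 0.0000]
Step 1: x=[3.2800 7.9600] v=[1.4000 -0.2000]
Step 2: x=[3.6272 7.8864] v=[1.7360 -0.3680]
Step 3: x=[4.0248 7.7876] v=[1.9878 -0.4939]
Step 4: x=[4.4529 7.6736] v=[2.1404 -0.5702]
Step 5: x=[4.8898 7.5551] v=[2.1845 -0.5923]
Step 6: x=[5.3133 7.4433] v=[2.1176 -0.5588]
Step 7: x=[5.7020 7.3489] v=[1.9436 -0.4718]
Step 8: x=[6.0366 7.2816] v=[1.6730 -0.3365]

Answer: 6.0366 7.2816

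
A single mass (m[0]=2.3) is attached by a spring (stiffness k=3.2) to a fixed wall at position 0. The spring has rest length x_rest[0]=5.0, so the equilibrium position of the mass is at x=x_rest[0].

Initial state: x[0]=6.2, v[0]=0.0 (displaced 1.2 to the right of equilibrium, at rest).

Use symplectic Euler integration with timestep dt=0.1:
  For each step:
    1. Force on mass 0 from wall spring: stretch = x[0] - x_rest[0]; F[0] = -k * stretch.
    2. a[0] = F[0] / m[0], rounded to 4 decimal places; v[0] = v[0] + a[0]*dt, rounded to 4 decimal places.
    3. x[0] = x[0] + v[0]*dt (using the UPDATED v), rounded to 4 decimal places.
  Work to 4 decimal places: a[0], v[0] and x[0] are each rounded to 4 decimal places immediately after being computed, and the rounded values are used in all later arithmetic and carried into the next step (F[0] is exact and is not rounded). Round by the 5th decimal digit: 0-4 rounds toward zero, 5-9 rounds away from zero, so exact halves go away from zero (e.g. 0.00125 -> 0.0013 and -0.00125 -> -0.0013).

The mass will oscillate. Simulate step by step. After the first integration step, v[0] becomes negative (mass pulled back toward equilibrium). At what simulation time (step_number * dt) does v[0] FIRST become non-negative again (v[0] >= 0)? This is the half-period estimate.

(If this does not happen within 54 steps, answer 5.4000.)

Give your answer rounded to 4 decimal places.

Step 0: x=[6.2000] v=[0.0000]
Step 1: x=[6.1833] v=[-0.1670]
Step 2: x=[6.1501] v=[-0.3316]
Step 3: x=[6.1009] v=[-0.4916]
Step 4: x=[6.0364] v=[-0.6448]
Step 5: x=[5.9575] v=[-0.7890]
Step 6: x=[5.8653] v=[-0.9222]
Step 7: x=[5.7610] v=[-1.0426]
Step 8: x=[5.6462] v=[-1.1485]
Step 9: x=[5.5224] v=[-1.2384]
Step 10: x=[5.3913] v=[-1.3111]
Step 11: x=[5.2548] v=[-1.3655]
Step 12: x=[5.1147] v=[-1.4010]
Step 13: x=[4.9730] v=[-1.4170]
Step 14: x=[4.8317] v=[-1.4132]
Step 15: x=[4.6927] v=[-1.3898]
Step 16: x=[4.5580] v=[-1.3471]
Step 17: x=[4.4294] v=[-1.2856]
Step 18: x=[4.3088] v=[-1.2062]
Step 19: x=[4.1978] v=[-1.1100]
Step 20: x=[4.0980] v=[-0.9984]
Step 21: x=[4.0107] v=[-0.8729]
Step 22: x=[3.9372] v=[-0.7353]
Step 23: x=[3.8785] v=[-0.5874]
Step 24: x=[3.8354] v=[-0.4314]
Step 25: x=[3.8085] v=[-0.2694]
Step 26: x=[3.7981] v=[-0.1036]
Step 27: x=[3.8045] v=[0.0636]
First v>=0 after going negative at step 27, time=2.7000

Answer: 2.7000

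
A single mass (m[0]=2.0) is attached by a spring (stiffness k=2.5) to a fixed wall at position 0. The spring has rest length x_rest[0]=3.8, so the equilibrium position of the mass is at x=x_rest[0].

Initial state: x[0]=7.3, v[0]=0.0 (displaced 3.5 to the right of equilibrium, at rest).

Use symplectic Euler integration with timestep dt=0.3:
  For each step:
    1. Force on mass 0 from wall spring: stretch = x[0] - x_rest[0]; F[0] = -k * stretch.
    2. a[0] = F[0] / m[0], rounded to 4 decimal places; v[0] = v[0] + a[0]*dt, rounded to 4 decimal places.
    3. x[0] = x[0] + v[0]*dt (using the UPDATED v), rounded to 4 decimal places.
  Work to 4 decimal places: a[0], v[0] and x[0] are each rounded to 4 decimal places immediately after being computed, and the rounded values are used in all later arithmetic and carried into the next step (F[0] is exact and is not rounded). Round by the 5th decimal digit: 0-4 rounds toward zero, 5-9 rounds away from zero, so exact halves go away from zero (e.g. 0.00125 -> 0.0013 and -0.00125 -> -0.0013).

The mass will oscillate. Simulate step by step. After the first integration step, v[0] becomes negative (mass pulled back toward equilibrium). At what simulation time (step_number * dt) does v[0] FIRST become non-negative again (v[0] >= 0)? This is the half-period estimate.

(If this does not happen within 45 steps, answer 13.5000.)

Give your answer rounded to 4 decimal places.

Step 0: x=[7.3000] v=[0.0000]
Step 1: x=[6.9063] v=[-1.3125]
Step 2: x=[6.1631] v=[-2.4774]
Step 3: x=[5.1540] v=[-3.3636]
Step 4: x=[3.9926] v=[-3.8714]
Step 5: x=[2.8095] v=[-3.9436]
Step 6: x=[1.7378] v=[-3.5722]
Step 7: x=[0.8981] v=[-2.7989]
Step 8: x=[0.3849] v=[-1.7107]
Step 9: x=[0.2559] v=[-0.4300]
Step 10: x=[0.5256] v=[0.8990]
First v>=0 after going negative at step 10, time=3.0000

Answer: 3.0000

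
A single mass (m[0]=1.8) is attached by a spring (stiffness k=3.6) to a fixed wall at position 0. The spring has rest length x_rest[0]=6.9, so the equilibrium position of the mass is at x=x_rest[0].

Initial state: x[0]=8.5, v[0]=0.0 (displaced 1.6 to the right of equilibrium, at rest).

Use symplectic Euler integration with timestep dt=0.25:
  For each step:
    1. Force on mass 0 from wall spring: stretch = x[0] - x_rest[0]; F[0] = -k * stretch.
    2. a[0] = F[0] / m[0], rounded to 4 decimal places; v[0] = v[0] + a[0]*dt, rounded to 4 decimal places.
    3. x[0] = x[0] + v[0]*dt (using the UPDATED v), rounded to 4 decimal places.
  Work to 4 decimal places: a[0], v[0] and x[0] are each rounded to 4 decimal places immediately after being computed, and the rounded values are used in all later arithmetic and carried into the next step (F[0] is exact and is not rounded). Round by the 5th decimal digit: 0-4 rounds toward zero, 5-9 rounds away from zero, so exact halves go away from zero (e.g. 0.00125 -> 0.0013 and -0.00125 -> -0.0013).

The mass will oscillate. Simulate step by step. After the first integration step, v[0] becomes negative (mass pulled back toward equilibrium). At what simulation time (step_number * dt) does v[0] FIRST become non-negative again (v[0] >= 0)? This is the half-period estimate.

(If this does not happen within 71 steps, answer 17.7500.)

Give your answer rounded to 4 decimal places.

Answer: 2.2500

Derivation:
Step 0: x=[8.5000] v=[0.0000]
Step 1: x=[8.3000] v=[-0.8000]
Step 2: x=[7.9250] v=[-1.5000]
Step 3: x=[7.4219] v=[-2.0125]
Step 4: x=[6.8535] v=[-2.2735]
Step 5: x=[6.2909] v=[-2.2503]
Step 6: x=[5.8045] v=[-1.9458]
Step 7: x=[5.4550] v=[-1.3981]
Step 8: x=[5.2861] v=[-0.6756]
Step 9: x=[5.3190] v=[0.1314]
First v>=0 after going negative at step 9, time=2.2500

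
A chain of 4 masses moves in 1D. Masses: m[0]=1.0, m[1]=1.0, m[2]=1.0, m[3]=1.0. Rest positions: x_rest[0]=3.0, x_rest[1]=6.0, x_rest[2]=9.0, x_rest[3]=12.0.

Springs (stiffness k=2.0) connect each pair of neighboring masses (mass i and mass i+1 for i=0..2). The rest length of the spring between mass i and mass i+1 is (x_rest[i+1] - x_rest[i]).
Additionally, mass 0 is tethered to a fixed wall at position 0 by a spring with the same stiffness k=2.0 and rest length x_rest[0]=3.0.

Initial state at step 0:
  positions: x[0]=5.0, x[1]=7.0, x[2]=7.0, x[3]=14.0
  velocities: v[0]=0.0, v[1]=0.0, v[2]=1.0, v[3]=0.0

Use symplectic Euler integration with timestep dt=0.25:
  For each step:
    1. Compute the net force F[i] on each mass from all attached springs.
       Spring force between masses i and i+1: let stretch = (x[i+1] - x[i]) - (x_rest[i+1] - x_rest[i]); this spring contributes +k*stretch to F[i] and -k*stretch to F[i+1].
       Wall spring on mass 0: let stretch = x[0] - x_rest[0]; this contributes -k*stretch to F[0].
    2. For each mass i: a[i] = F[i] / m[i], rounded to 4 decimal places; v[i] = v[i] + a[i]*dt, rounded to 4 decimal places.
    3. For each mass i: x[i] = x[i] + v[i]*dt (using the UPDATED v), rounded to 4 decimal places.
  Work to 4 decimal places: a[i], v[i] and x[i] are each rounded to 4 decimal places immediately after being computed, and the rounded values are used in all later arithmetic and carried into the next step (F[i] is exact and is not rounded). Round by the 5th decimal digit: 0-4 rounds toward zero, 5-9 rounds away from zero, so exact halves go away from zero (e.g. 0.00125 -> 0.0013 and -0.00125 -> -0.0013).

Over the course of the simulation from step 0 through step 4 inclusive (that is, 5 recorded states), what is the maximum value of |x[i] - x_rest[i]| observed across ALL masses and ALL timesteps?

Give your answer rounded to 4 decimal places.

Step 0: x=[5.0000 7.0000 7.0000 14.0000] v=[0.0000 0.0000 1.0000 0.0000]
Step 1: x=[4.6250 6.7500 8.1250 13.5000] v=[-1.5000 -1.0000 4.5000 -2.0000]
Step 2: x=[3.9375 6.4063 9.7500 12.7031] v=[-2.7500 -1.3750 6.5000 -3.1875]
Step 3: x=[3.0664 6.1719 11.3262 11.9121] v=[-3.4844 -0.9376 6.3047 -3.1641]
Step 4: x=[2.2002 6.1936 12.3313 11.4228] v=[-3.4649 0.0868 4.0205 -1.9571]
Max displacement = 3.3313

Answer: 3.3313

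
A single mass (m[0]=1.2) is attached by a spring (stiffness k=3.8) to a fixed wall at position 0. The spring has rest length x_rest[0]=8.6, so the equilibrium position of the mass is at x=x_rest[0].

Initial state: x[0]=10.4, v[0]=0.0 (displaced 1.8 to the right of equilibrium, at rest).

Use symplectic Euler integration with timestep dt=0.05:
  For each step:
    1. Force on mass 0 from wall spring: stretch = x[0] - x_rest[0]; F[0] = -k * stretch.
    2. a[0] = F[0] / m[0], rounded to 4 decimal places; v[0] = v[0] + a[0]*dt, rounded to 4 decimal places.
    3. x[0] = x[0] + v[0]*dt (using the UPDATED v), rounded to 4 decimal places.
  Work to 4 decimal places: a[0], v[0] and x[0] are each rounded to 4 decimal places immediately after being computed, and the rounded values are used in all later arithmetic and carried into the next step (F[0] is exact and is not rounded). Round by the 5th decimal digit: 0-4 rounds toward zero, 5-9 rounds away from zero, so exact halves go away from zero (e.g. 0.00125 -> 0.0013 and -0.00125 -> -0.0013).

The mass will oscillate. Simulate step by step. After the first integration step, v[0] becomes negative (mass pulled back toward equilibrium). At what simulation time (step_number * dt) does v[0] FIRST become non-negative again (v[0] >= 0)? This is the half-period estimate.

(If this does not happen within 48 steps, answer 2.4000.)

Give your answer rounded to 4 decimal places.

Answer: 1.8000

Derivation:
Step 0: x=[10.4000] v=[0.0000]
Step 1: x=[10.3858] v=[-0.2850]
Step 2: x=[10.3574] v=[-0.5678]
Step 3: x=[10.3151] v=[-0.8461]
Step 4: x=[10.2592] v=[-1.1177]
Step 5: x=[10.1902] v=[-1.3804]
Step 6: x=[10.1086] v=[-1.6322]
Step 7: x=[10.0150] v=[-1.8711]
Step 8: x=[9.9102] v=[-2.0951]
Step 9: x=[9.7951] v=[-2.3026]
Step 10: x=[9.6705] v=[-2.4918]
Step 11: x=[9.5374] v=[-2.6613]
Step 12: x=[9.3969] v=[-2.8097]
Step 13: x=[9.2501] v=[-2.9359]
Step 14: x=[9.0982] v=[-3.0388]
Step 15: x=[8.9423] v=[-3.1177]
Step 16: x=[8.7837] v=[-3.1719]
Step 17: x=[8.6237] v=[-3.2010]
Step 18: x=[8.4635] v=[-3.2048]
Step 19: x=[8.3043] v=[-3.1832]
Step 20: x=[8.1475] v=[-3.1364]
Step 21: x=[7.9943] v=[-3.0648]
Step 22: x=[7.8459] v=[-2.9689]
Step 23: x=[7.7034] v=[-2.8495]
Step 24: x=[7.5680] v=[-2.7075]
Step 25: x=[7.4408] v=[-2.5441]
Step 26: x=[7.3228] v=[-2.3606]
Step 27: x=[7.2149] v=[-2.1584]
Step 28: x=[7.1179] v=[-1.9391]
Step 29: x=[7.0327] v=[-1.7044]
Step 30: x=[6.9599] v=[-1.4562]
Step 31: x=[6.9001] v=[-1.1965]
Step 32: x=[6.8537] v=[-0.9274]
Step 33: x=[6.8212] v=[-0.6509]
Step 34: x=[6.8027] v=[-0.3693]
Step 35: x=[6.7985] v=[-0.0847]
Step 36: x=[6.8085] v=[0.2005]
First v>=0 after going negative at step 36, time=1.8000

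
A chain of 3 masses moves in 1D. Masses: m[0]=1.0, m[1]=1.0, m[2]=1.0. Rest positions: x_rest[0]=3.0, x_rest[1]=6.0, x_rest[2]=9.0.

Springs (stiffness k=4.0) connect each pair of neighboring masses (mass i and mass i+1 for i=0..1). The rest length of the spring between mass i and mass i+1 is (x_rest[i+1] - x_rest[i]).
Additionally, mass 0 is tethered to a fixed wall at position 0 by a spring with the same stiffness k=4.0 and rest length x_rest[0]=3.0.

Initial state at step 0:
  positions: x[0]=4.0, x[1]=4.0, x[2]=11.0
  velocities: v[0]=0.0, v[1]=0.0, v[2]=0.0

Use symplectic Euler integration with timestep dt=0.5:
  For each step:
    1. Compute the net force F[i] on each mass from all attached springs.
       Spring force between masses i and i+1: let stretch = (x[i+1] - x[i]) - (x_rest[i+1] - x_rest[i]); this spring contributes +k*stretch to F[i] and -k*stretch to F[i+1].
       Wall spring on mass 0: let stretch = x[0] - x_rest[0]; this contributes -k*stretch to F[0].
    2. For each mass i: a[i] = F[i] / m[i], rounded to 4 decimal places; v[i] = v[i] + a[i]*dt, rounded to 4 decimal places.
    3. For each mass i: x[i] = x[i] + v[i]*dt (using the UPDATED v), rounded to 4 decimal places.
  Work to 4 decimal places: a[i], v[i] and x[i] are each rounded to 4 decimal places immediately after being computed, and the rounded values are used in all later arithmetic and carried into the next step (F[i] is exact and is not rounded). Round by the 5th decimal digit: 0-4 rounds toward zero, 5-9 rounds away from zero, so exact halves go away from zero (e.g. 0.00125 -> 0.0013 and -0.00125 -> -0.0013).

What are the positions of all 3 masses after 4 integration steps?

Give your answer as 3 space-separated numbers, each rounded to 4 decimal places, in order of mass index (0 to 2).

Answer: -1.0000 9.0000 8.0000

Derivation:
Step 0: x=[4.0000 4.0000 11.0000] v=[0.0000 0.0000 0.0000]
Step 1: x=[0.0000 11.0000 7.0000] v=[-8.0000 14.0000 -8.0000]
Step 2: x=[7.0000 3.0000 10.0000] v=[14.0000 -16.0000 6.0000]
Step 3: x=[3.0000 6.0000 9.0000] v=[-8.0000 6.0000 -2.0000]
Step 4: x=[-1.0000 9.0000 8.0000] v=[-8.0000 6.0000 -2.0000]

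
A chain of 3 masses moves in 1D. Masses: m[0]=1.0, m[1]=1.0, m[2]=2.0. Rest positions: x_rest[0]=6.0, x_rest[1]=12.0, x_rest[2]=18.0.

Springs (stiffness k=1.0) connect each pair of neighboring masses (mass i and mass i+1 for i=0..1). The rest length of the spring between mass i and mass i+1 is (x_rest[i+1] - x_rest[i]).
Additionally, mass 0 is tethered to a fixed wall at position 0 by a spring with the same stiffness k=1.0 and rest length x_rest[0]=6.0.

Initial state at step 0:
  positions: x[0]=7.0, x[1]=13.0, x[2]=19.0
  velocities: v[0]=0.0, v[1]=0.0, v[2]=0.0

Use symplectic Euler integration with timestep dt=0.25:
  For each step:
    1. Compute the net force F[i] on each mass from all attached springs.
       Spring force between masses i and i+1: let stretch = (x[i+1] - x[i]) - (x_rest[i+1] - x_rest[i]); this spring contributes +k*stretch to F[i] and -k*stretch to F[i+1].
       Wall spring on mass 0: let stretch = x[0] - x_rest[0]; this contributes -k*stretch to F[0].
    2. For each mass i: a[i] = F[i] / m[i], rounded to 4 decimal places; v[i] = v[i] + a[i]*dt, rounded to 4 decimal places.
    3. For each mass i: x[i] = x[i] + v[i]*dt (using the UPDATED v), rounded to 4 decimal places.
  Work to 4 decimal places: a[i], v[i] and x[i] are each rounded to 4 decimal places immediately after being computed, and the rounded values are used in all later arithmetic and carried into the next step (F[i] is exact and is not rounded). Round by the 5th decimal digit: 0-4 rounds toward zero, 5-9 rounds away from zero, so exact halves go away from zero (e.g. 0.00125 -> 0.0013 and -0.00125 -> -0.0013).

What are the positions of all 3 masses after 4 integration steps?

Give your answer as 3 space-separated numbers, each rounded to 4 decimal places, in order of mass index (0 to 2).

Step 0: x=[7.0000 13.0000 19.0000] v=[0.0000 0.0000 0.0000]
Step 1: x=[6.9375 13.0000 19.0000] v=[-0.2500 0.0000 0.0000]
Step 2: x=[6.8203 12.9961 19.0000] v=[-0.4688 -0.0156 0.0000]
Step 3: x=[6.6628 12.9815 18.9999] v=[-0.6299 -0.0586 -0.0005]
Step 4: x=[6.4838 12.9481 18.9992] v=[-0.7159 -0.1337 -0.0028]

Answer: 6.4838 12.9481 18.9992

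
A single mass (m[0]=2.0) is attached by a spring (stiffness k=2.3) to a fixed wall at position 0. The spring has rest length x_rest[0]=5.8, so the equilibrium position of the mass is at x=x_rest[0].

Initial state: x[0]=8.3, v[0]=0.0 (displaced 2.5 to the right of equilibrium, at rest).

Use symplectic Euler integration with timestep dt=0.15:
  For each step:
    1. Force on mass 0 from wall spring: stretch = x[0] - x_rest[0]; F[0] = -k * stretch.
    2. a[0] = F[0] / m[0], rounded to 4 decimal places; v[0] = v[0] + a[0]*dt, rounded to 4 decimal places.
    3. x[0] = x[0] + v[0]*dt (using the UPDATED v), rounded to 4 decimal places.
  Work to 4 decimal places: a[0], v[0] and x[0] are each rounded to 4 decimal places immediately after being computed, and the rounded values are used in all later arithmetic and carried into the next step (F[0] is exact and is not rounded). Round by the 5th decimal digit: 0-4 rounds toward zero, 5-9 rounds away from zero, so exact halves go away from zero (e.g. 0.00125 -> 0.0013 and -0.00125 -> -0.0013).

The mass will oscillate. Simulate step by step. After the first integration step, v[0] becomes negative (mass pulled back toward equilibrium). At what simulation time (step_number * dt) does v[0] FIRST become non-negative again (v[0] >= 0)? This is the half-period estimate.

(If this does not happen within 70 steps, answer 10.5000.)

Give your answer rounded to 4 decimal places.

Answer: 3.0000

Derivation:
Step 0: x=[8.3000] v=[0.0000]
Step 1: x=[8.2353] v=[-0.4313]
Step 2: x=[8.1076] v=[-0.8514]
Step 3: x=[7.9202] v=[-1.2495]
Step 4: x=[7.6779] v=[-1.6152]
Step 5: x=[7.3870] v=[-1.9391]
Step 6: x=[7.0551] v=[-2.2129]
Step 7: x=[6.6907] v=[-2.4294]
Step 8: x=[6.3033] v=[-2.5830]
Step 9: x=[5.9028] v=[-2.6698]
Step 10: x=[5.4997] v=[-2.6875]
Step 11: x=[5.1043] v=[-2.6357]
Step 12: x=[4.7269] v=[-2.5157]
Step 13: x=[4.3773] v=[-2.3306]
Step 14: x=[4.0645] v=[-2.0852]
Step 15: x=[3.7966] v=[-1.7858]
Step 16: x=[3.5806] v=[-1.4402]
Step 17: x=[3.4220] v=[-1.0574]
Step 18: x=[3.3249] v=[-0.6472]
Step 19: x=[3.2919] v=[-0.2202]
Step 20: x=[3.3238] v=[0.2124]
First v>=0 after going negative at step 20, time=3.0000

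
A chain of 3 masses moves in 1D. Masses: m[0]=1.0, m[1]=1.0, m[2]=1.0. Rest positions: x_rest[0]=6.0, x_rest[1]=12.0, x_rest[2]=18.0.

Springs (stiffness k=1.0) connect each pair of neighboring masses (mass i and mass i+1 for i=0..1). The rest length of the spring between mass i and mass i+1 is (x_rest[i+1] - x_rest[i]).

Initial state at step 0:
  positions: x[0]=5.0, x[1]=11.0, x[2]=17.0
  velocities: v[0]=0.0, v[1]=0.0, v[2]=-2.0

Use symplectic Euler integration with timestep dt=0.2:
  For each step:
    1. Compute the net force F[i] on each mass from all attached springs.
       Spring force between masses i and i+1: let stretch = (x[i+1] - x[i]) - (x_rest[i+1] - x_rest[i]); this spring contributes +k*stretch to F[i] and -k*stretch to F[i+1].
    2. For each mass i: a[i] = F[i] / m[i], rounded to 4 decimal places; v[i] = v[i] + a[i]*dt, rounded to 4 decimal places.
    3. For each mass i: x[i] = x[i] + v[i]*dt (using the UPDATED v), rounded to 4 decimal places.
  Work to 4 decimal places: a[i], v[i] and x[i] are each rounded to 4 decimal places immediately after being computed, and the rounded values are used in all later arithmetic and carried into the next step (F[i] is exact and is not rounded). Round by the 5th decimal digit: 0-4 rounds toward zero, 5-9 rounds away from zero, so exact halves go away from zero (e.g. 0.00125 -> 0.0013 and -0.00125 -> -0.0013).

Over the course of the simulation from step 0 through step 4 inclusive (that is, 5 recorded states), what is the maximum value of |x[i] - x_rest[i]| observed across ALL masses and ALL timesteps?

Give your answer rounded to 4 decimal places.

Answer: 2.4476

Derivation:
Step 0: x=[5.0000 11.0000 17.0000] v=[0.0000 0.0000 -2.0000]
Step 1: x=[5.0000 11.0000 16.6000] v=[0.0000 0.0000 -2.0000]
Step 2: x=[5.0000 10.9840 16.2160] v=[0.0000 -0.0800 -1.9200]
Step 3: x=[4.9994 10.9379 15.8627] v=[-0.0032 -0.2304 -1.7664]
Step 4: x=[4.9963 10.8513 15.5524] v=[-0.0155 -0.4331 -1.5514]
Max displacement = 2.4476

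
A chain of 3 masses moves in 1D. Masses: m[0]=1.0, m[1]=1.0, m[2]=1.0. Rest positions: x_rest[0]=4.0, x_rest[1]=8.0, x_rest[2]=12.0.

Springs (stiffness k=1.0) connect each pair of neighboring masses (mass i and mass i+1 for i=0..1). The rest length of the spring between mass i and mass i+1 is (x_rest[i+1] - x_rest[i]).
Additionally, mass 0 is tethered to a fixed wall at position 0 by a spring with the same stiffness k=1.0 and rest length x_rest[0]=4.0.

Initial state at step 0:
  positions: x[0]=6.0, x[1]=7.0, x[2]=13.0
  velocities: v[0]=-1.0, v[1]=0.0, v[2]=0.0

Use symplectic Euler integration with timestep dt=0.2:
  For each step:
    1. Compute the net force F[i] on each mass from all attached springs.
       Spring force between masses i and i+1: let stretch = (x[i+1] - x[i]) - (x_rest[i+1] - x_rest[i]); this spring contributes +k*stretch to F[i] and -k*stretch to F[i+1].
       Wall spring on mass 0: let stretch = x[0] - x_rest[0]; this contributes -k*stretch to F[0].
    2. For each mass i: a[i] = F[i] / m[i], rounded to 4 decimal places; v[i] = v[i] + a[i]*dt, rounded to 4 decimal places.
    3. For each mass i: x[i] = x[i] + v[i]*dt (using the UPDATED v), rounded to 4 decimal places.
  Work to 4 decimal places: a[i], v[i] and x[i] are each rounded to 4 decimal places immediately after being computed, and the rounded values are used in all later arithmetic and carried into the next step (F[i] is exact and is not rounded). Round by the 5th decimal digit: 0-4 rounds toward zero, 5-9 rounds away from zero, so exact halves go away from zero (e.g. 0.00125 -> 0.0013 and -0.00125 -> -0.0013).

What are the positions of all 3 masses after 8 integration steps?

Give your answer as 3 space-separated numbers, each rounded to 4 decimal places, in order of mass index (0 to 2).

Answer: 2.0222 9.5250 11.7949

Derivation:
Step 0: x=[6.0000 7.0000 13.0000] v=[-1.0000 0.0000 0.0000]
Step 1: x=[5.6000 7.2000 12.9200] v=[-2.0000 1.0000 -0.4000]
Step 2: x=[5.0400 7.5648 12.7712] v=[-2.8000 1.8240 -0.7440]
Step 3: x=[4.3794 8.0369 12.5741] v=[-3.3030 2.3603 -0.9853]
Step 4: x=[3.6899 8.5441 12.3556] v=[-3.4474 2.5362 -1.0927]
Step 5: x=[3.0470 9.0096 12.1446] v=[-3.2145 2.3277 -1.0550]
Step 6: x=[2.5207 9.3620 11.9682] v=[-2.6314 1.7622 -0.8820]
Step 7: x=[2.1672 9.5450 11.8476] v=[-1.7673 0.9152 -0.6032]
Step 8: x=[2.0222 9.5250 11.7949] v=[-0.7252 -0.0998 -0.2637]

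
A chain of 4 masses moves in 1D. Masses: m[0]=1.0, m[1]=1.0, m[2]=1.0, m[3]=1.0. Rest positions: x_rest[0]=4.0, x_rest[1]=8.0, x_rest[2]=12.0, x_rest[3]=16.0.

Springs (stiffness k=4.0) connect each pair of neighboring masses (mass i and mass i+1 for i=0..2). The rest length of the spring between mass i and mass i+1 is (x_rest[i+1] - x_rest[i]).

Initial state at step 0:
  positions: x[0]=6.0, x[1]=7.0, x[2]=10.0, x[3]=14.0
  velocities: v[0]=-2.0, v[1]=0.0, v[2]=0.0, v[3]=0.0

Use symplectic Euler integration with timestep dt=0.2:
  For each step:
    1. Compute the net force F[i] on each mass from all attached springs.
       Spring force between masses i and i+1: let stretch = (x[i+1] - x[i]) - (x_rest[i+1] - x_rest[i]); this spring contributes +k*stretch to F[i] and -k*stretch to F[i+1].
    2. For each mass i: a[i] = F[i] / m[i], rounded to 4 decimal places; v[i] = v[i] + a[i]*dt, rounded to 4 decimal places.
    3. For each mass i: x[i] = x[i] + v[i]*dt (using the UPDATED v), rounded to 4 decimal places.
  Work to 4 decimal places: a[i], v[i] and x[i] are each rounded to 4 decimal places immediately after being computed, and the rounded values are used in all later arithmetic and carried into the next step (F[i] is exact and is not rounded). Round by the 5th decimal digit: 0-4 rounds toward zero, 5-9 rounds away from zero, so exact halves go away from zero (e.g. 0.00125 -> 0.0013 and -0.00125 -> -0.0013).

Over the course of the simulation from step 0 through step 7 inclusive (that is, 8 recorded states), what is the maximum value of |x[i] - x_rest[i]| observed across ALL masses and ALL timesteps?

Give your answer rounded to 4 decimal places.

Step 0: x=[6.0000 7.0000 10.0000 14.0000] v=[-2.0000 0.0000 0.0000 0.0000]
Step 1: x=[5.1200 7.3200 10.1600 14.0000] v=[-4.4000 1.6000 0.8000 0.0000]
Step 2: x=[3.9520 7.7424 10.4800 14.0256] v=[-5.8400 2.1120 1.6000 0.1280]
Step 3: x=[2.7505 7.9964 10.9293 14.1239] v=[-6.0077 1.2698 2.2464 0.4915]
Step 4: x=[1.7483 7.8803 11.4205 14.3511] v=[-5.0110 -0.5806 2.4558 1.1358]
Step 5: x=[1.0872 7.3495 11.8141 14.7494] v=[-3.3054 -2.6540 1.9681 1.9913]
Step 6: x=[0.7881 6.5311 11.9630 15.3180] v=[-1.4956 -4.0922 0.7447 2.8431]
Step 7: x=[0.7679 5.6629 11.7796 15.9898] v=[-0.1012 -4.3411 -0.9168 3.3591]
Max displacement = 3.2321

Answer: 3.2321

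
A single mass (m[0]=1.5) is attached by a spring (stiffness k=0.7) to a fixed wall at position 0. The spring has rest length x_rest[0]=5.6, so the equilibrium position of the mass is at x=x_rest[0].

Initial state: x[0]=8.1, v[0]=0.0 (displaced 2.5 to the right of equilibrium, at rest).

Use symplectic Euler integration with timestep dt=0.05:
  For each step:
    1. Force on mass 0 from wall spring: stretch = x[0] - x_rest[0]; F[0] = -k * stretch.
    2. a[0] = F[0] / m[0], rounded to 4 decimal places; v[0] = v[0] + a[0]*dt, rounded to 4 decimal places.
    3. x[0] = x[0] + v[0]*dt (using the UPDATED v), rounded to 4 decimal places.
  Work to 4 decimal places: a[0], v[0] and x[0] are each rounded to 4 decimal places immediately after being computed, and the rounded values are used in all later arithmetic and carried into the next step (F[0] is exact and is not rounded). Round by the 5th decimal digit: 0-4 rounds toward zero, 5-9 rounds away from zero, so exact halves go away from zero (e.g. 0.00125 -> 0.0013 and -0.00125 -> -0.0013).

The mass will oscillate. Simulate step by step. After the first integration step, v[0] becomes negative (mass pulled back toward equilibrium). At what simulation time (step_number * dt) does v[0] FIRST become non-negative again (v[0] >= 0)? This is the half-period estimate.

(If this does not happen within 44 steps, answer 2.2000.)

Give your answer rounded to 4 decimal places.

Step 0: x=[8.1000] v=[0.0000]
Step 1: x=[8.0971] v=[-0.0583]
Step 2: x=[8.0913] v=[-0.1166]
Step 3: x=[8.0826] v=[-0.1747]
Step 4: x=[8.0710] v=[-0.2326]
Step 5: x=[8.0565] v=[-0.2903]
Step 6: x=[8.0391] v=[-0.3476]
Step 7: x=[8.0189] v=[-0.4045]
Step 8: x=[7.9959] v=[-0.4609]
Step 9: x=[7.9701] v=[-0.5168]
Step 10: x=[7.9415] v=[-0.5721]
Step 11: x=[7.9102] v=[-0.6267]
Step 12: x=[7.8762] v=[-0.6806]
Step 13: x=[7.8395] v=[-0.7337]
Step 14: x=[7.8002] v=[-0.7860]
Step 15: x=[7.7583] v=[-0.8373]
Step 16: x=[7.7139] v=[-0.8877]
Step 17: x=[7.6671] v=[-0.9370]
Step 18: x=[7.6178] v=[-0.9852]
Step 19: x=[7.5662] v=[-1.0323]
Step 20: x=[7.5123] v=[-1.0782]
Step 21: x=[7.4562] v=[-1.1228]
Step 22: x=[7.3979] v=[-1.1661]
Step 23: x=[7.3375] v=[-1.2081]
Step 24: x=[7.2751] v=[-1.2486]
Step 25: x=[7.2107] v=[-1.2877]
Step 26: x=[7.1444] v=[-1.3253]
Step 27: x=[7.0763] v=[-1.3613]
Step 28: x=[7.0065] v=[-1.3957]
Step 29: x=[6.9351] v=[-1.4285]
Step 30: x=[6.8621] v=[-1.4597]
Step 31: x=[6.7876] v=[-1.4892]
Step 32: x=[6.7118] v=[-1.5169]
Step 33: x=[6.6347] v=[-1.5428]
Step 34: x=[6.5564] v=[-1.5669]
Step 35: x=[6.4769] v=[-1.5892]
Step 36: x=[6.3964] v=[-1.6097]
Step 37: x=[6.3150] v=[-1.6283]
Step 38: x=[6.2328] v=[-1.6450]
Step 39: x=[6.1498] v=[-1.6598]
Step 40: x=[6.0662] v=[-1.6726]
Step 41: x=[5.9820] v=[-1.6835]
Step 42: x=[5.8974] v=[-1.6924]
Step 43: x=[5.8124] v=[-1.6993]
Step 44: x=[5.7272] v=[-1.7043]
v[0] did not become non-negative within 44 steps; using fallback time=2.2000

Answer: 2.2000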